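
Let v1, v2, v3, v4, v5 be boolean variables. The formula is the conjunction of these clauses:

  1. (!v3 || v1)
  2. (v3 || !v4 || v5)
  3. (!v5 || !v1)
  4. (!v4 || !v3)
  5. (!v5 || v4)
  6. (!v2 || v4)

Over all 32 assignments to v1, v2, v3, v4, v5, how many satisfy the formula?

The models are:
  v1=F v2=F v3=F v4=F v5=F
  v1=F v2=F v3=F v4=T v5=T
  v1=F v2=T v3=F v4=T v5=T
  v1=T v2=F v3=F v4=F v5=F
  v1=T v2=F v3=T v4=F v5=F
Count: 5.

5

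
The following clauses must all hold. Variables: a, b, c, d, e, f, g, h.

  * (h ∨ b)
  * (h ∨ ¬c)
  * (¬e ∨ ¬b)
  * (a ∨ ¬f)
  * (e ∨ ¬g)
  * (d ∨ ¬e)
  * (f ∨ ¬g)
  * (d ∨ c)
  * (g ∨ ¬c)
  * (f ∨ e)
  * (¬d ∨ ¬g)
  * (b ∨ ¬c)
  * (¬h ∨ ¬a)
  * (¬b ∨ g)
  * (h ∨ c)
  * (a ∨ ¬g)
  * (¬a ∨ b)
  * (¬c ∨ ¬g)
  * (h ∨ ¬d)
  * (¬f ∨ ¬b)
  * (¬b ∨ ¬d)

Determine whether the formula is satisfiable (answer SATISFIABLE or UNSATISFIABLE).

SATISFIABLE

Set a = False and propagate.
  then f is forced to False.
  then g is forced to False.
  then c is forced to False.
  then d is forced to True.
  then e is forced to True.
  then b is forced to False.
  then h is forced to True.
So a=False  b=False  c=False  d=True  e=True  f=False  g=False  h=True is a satisfying assignment.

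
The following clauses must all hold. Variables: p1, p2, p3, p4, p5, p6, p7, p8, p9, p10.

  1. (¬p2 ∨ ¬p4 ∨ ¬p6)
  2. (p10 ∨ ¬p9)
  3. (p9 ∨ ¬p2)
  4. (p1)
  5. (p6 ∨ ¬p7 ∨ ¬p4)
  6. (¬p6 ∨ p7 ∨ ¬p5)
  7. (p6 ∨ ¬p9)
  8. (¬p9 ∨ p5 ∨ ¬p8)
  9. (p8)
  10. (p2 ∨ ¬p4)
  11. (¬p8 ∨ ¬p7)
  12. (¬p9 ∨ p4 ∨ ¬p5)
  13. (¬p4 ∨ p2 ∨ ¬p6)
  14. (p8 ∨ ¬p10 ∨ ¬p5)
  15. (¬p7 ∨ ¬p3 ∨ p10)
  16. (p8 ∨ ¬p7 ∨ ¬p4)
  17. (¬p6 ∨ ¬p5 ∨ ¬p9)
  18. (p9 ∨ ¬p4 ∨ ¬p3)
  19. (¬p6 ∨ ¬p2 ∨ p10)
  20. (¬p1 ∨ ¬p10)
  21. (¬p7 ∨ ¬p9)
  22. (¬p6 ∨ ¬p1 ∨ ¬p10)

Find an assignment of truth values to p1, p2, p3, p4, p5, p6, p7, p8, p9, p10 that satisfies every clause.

The clause (p1) is unit: p1 must be True.
The clause (p8) is unit: p8 must be True.
Unit propagation: (¬p7) forces p7 = False.
The clause (¬p10) is unit: p10 must be False.
Unit propagation: (¬p9) forces p9 = False.
(¬p2) is a unit clause, so p2 = False.
(¬p4) is a unit clause, so p4 = False.
Pure literal: p6 appears only negated; assign p6 = False.
p3, p5 are now unconstrained; take p3 = True, p5 = True.

p1=True  p2=False  p3=True  p4=False  p5=True  p6=False  p7=False  p8=True  p9=False  p10=False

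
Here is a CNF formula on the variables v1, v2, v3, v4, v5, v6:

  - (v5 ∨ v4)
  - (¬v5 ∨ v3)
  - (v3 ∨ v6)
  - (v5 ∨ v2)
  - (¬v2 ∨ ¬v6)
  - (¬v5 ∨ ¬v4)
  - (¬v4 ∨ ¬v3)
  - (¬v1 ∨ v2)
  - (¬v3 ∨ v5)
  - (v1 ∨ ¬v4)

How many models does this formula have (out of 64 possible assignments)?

4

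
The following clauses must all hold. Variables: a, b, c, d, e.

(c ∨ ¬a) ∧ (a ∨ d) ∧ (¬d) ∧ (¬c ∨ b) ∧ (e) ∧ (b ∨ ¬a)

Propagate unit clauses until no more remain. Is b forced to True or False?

True

Unit clause (¬d) sets d = False.
In (a ∨ d), d is now false; a must hold, so a = True.
From (c ∨ ¬a) and a = True: c = True.
In (¬c ∨ b), ¬c is now false; b must hold, so b = True.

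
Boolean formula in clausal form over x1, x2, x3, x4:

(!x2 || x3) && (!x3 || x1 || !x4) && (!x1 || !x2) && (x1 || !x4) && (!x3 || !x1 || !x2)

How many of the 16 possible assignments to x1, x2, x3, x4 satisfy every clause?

7

Case analysis on x1 and x2:
  x1=1, x2=1: a clause becomes empty — 0.
  x1=1, x2=0: remaining (x3,x4) ∈ {(0,0); (0,1); (1,0); (1,1)} — 4.
  x1=0, x2=1: remaining (x3,x4) ∈ {(1,0)} — 1.
  x1=0, x2=0: remaining (x3,x4) ∈ {(0,0); (1,0)} — 2.
Total: 0 + 4 + 1 + 2 = 7.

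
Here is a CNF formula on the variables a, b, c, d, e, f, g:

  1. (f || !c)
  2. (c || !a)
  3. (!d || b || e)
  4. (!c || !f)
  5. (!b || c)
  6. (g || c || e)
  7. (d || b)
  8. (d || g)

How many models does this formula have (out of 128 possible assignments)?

4

Satisfying assignments:
  a=F b=F c=F d=T e=T f=F g=F
  a=F b=F c=F d=T e=T f=F g=T
  a=F b=F c=F d=T e=T f=T g=F
  a=F b=F c=F d=T e=T f=T g=T
That's 4 in total.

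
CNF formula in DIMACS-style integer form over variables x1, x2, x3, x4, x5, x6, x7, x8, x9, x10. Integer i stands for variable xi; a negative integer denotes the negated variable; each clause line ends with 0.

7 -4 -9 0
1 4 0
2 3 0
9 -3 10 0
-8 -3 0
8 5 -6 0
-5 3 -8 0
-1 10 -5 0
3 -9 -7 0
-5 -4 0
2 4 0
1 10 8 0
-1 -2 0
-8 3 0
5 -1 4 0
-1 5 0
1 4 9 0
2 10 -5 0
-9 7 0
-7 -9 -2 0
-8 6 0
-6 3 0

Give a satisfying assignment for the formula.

x1=False, x2=False, x3=True, x4=True, x5=False, x6=False, x7=True, x8=False, x9=False, x10=True

Check each clause:
  1. {x7, ¬x9, ¬x4} — ¬x9 is true.
  2. {x1, x4} — x4 is true.
  3. {x2, x3} — x3 is true.
  4. {x9, ¬x3, x10} — x10 is true.
  5. {¬x8, ¬x3} — ¬x8 is true.
  6. {x5, x8, ¬x6} — ¬x6 is true.
  7. {¬x5, x3, ¬x8} — ¬x8 is true.
  8. {x10, ¬x5, ¬x1} — x10 is true.
  9. {¬x9, ¬x7, x3} — x3 is true.
  10. {¬x5, ¬x4} — ¬x5 is true.
  11. {x2, x4} — x4 is true.
  12. {x10, x1, x8} — x10 is true.
  13. {¬x1, ¬x2} — ¬x1 is true.
  14. {x3, ¬x8} — ¬x8 is true.
  15. {x5, ¬x1, x4} — x4 is true.
  16. {¬x1, x5} — ¬x1 is true.
  17. {x1, x4, x9} — x4 is true.
  18. {¬x5, x2, x10} — x10 is true.
  19. {¬x9, x7} — ¬x9 is true.
  20. {¬x9, ¬x7, ¬x2} — ¬x2 is true.
  21. {¬x8, x6} — ¬x8 is true.
  22. {¬x6, x3} — ¬x6 is true.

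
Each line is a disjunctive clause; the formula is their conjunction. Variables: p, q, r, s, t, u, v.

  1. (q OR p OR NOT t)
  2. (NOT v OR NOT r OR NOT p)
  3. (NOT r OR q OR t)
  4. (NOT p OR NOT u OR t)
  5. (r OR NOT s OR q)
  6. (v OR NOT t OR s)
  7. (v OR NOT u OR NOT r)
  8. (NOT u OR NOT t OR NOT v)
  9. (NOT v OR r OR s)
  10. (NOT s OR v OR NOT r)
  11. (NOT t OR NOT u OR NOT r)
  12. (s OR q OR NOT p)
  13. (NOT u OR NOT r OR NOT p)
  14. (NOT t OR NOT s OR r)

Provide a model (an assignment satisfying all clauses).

p=F, q=T, r=T, s=F, t=F, u=F, v=F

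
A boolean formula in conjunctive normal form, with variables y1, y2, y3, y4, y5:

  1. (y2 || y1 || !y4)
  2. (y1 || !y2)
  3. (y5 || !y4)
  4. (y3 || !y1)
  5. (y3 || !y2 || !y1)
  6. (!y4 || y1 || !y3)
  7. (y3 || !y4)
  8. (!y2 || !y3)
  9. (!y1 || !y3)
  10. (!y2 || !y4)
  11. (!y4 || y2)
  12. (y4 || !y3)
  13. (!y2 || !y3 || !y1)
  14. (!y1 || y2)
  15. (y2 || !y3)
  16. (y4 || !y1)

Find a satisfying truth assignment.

y1 = F, y2 = F, y3 = F, y4 = F, y5 = F

Branch on y1: take y1 = False.
  then y2 is forced to False.
  then y4 is forced to False.
  then y3 is forced to False.
y5 is now unconstrained; take y5 = False.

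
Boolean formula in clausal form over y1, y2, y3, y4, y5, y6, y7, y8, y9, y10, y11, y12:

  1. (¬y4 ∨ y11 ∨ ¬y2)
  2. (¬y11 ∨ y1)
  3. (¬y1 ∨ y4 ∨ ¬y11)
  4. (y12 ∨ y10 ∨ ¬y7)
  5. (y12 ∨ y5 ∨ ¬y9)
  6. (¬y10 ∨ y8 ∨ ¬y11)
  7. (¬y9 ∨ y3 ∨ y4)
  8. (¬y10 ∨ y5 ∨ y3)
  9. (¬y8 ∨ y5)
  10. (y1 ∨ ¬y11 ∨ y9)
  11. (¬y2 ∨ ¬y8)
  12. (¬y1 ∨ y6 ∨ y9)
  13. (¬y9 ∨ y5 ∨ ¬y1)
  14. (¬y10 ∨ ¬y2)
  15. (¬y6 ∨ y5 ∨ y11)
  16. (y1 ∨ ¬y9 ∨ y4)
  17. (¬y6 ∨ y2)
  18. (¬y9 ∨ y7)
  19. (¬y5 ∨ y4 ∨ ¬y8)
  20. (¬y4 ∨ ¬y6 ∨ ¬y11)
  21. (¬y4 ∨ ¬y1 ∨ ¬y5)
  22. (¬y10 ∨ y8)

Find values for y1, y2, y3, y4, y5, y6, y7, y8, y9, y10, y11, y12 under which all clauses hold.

y1 = False, y2 = False, y3 = True, y4 = True, y5 = True, y6 = False, y7 = False, y8 = False, y9 = False, y10 = False, y11 = False, y12 = True

Check each clause:
  1. (¬y2 ∨ ¬y4 ∨ y11) — ¬y2 is true.
  2. (¬y11 ∨ y1) — ¬y11 is true.
  3. (¬y1 ∨ y4 ∨ ¬y11) — y4 is true.
  4. (¬y7 ∨ y12 ∨ y10) — ¬y7 is true.
  5. (¬y9 ∨ y12 ∨ y5) — y12 is true.
  6. (¬y11 ∨ ¬y10 ∨ y8) — ¬y11 is true.
  7. (y3 ∨ y4 ∨ ¬y9) — y3 is true.
  8. (y3 ∨ ¬y10 ∨ y5) — y3 is true.
  9. (¬y8 ∨ y5) — ¬y8 is true.
  10. (y9 ∨ ¬y11 ∨ y1) — ¬y11 is true.
  11. (¬y8 ∨ ¬y2) — ¬y8 is true.
  12. (¬y1 ∨ y6 ∨ y9) — ¬y1 is true.
  13. (y5 ∨ ¬y9 ∨ ¬y1) — y5 is true.
  14. (¬y10 ∨ ¬y2) — ¬y2 is true.
  15. (y11 ∨ ¬y6 ∨ y5) — ¬y6 is true.
  16. (y1 ∨ ¬y9 ∨ y4) — y4 is true.
  17. (¬y6 ∨ y2) — ¬y6 is true.
  18. (y7 ∨ ¬y9) — ¬y9 is true.
  19. (y4 ∨ ¬y8 ∨ ¬y5) — ¬y8 is true.
  20. (¬y6 ∨ ¬y4 ∨ ¬y11) — ¬y6 is true.
  21. (¬y1 ∨ ¬y4 ∨ ¬y5) — ¬y1 is true.
  22. (¬y10 ∨ y8) — ¬y10 is true.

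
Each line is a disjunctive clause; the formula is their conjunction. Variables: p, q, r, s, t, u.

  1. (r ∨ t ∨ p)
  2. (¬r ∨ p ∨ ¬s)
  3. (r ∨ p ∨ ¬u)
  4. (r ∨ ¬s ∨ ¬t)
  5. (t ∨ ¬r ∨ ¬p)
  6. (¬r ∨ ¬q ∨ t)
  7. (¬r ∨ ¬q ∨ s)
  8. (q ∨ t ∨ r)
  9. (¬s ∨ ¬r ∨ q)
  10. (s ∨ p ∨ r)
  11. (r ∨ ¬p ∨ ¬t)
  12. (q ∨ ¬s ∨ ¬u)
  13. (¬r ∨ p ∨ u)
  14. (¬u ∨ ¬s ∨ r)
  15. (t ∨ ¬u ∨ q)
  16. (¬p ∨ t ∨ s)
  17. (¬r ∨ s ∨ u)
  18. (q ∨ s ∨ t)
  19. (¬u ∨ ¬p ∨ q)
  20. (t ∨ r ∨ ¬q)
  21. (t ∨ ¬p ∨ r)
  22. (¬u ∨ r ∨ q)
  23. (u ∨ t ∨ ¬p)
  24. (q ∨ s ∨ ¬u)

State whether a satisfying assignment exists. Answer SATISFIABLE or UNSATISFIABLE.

SATISFIABLE

Set p = True and propagate.
For the remaining variables, q = True, r = True, s = True, t = True, u = True works.
So p = 1, q = 1, r = 1, s = 1, t = 1, u = 1 is a satisfying assignment.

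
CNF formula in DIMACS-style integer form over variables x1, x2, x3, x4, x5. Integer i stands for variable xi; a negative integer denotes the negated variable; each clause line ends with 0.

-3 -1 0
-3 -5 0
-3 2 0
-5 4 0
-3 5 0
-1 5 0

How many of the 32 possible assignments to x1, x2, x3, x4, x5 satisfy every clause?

8

Case analysis on x3 and x5:
  x3=1, x5=1: a clause becomes empty — 0.
  x3=1, x5=0: a clause becomes empty — 0.
  x3=0, x5=1: remaining (x1,x2,x4) ∈ {(0,0,1); (0,1,1); (1,0,1); (1,1,1)} — 4.
  x3=0, x5=0: remaining (x1,x2,x4) ∈ {(0,0,0); (0,0,1); (0,1,0); (0,1,1)} — 4.
Total: 0 + 0 + 4 + 4 = 8.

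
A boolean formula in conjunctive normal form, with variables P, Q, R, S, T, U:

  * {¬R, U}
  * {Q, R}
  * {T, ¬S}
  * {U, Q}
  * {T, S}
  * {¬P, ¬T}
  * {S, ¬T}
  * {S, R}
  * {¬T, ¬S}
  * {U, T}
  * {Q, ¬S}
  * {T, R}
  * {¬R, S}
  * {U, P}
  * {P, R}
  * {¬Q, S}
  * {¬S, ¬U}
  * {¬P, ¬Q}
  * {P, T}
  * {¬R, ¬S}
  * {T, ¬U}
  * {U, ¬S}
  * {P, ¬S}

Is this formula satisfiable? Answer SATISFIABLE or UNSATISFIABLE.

UNSATISFIABLE

S = True:
  propagation gives T=True; an empty clause results — contradiction.
S = False:
  propagation gives T=True; an empty clause results — contradiction.
Every branch closes, so no satisfying assignment exists.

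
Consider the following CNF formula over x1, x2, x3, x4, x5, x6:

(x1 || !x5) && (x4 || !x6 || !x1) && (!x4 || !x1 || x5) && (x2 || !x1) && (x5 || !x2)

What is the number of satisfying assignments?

14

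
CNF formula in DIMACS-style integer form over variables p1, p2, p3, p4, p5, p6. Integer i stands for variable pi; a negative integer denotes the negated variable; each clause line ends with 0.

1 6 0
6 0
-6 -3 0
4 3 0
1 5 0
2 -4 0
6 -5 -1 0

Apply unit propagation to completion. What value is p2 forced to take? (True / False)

Unit clause (p6) sets p6 = True.
In (¬p3 ∨ ¬p6), ¬p6 is now false; ¬p3 must hold, so p3 = False.
In (p3 ∨ p4), p3 is now false; p4 must hold, so p4 = True.
(p2 ∨ ¬p4) with p4 = True leaves only p2, so p2 = True.

True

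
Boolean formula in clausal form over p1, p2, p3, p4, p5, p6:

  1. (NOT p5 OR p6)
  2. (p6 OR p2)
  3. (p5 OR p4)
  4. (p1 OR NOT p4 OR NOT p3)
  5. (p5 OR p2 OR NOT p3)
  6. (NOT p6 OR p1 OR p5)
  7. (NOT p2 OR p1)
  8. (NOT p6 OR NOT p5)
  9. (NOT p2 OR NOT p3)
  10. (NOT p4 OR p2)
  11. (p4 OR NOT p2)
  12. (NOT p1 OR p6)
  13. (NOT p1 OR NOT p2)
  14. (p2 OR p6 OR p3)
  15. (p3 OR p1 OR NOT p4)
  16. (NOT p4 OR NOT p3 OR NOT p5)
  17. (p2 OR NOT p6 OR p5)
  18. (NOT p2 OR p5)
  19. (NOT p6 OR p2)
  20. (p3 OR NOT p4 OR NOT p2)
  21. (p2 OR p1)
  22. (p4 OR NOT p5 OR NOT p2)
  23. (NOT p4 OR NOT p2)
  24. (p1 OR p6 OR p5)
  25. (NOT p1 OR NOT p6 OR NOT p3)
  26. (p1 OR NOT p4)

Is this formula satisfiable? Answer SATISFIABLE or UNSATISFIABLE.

p2 = True:
  propagation gives p1=True; an empty clause results — contradiction.
p2 = False:
  propagation gives p6=True; an empty clause results — contradiction.
Every branch closes, so no satisfying assignment exists.

UNSATISFIABLE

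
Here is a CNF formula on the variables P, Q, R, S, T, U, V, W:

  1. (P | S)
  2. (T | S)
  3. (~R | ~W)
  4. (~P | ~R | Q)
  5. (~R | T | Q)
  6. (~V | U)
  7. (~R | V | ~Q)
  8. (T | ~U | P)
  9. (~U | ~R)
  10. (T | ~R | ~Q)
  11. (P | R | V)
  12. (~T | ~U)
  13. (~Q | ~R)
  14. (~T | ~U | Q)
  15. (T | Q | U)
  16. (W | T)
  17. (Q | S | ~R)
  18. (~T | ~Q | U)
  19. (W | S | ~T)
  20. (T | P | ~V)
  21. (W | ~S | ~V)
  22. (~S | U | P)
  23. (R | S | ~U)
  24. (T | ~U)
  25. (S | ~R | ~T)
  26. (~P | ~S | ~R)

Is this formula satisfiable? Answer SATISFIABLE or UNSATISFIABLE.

Set P = True and propagate.
Try Q = True.
  then R is forced to False.
Try S = True.
For the remaining variables, T = False, U = False, V = False, W = True works.
Every clause has at least one true literal under this assignment.
So P = True, Q = True, R = False, S = True, T = False, U = False, V = False, W = True is a satisfying assignment.

SATISFIABLE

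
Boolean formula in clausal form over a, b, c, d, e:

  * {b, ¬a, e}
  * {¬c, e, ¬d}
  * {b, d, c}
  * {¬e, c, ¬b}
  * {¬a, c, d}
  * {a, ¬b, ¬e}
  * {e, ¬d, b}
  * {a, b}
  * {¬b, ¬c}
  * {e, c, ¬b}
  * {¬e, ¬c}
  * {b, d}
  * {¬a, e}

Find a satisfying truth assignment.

a=True, b=False, c=False, d=True, e=True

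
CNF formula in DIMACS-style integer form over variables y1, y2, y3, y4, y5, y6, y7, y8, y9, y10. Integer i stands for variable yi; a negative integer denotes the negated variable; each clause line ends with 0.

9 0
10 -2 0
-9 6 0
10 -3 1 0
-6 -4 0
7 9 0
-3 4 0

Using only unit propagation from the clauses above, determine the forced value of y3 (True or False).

(y9) stands alone — y9 = True.
In (~y9 | y6), ~y9 is now false; y6 must hold, so y6 = True.
From (~y6 | ~y4) and y6 = True: y4 = False.
From (~y3 | y4) and y4 = False: y3 = False.

False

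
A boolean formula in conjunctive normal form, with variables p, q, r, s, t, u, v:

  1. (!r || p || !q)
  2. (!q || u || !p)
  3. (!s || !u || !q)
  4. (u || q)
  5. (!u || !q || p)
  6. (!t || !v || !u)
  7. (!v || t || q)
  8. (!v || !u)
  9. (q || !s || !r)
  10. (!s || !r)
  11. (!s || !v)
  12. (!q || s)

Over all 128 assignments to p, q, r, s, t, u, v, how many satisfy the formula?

Case analysis on q and u:
  q=1, u=1: a clause becomes empty — 0.
  q=1, u=0: remaining (p,r,s,t,v) ∈ {(0,0,1,0,0); (0,0,1,1,0)} — 2.
  q=0, u=1: p, t free; 3 ways for (r,s,v) × 2^2 = 12.
  q=0, u=0: a clause becomes empty — 0.
Total: 0 + 2 + 12 + 0 = 14.

14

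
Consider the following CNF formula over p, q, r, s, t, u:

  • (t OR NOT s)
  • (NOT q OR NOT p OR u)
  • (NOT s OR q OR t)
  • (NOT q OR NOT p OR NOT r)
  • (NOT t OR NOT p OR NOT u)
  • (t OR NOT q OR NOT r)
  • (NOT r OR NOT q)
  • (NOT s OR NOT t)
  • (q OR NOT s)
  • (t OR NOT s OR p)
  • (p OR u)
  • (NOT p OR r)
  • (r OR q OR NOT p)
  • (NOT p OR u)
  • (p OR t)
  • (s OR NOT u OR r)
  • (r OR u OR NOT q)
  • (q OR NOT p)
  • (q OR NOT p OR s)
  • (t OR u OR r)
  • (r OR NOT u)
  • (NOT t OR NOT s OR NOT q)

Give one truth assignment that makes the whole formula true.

p=F, q=F, r=T, s=F, t=T, u=T

Try p = False.
  then u is forced to True.
  then t is forced to True.
  then s is forced to False.
  then r is forced to True.
  then q is forced to False.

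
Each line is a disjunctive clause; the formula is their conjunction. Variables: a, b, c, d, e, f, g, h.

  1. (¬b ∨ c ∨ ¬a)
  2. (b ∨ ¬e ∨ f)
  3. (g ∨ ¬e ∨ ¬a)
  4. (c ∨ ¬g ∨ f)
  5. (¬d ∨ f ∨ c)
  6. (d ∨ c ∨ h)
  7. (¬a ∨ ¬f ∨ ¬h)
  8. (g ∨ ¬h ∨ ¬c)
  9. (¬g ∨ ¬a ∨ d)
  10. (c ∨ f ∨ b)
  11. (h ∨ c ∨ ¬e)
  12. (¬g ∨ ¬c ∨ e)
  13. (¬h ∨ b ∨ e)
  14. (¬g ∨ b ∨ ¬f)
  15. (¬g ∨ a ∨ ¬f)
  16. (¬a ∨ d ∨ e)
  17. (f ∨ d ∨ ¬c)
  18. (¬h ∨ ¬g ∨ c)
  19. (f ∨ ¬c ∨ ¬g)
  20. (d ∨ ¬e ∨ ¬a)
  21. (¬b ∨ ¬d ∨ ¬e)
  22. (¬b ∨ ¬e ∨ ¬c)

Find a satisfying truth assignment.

a=0, b=0, c=1, d=1, e=0, f=0, g=0, h=0

Check each clause:
  1. (¬b ∨ ¬a ∨ c) — c is true.
  2. (b ∨ f ∨ ¬e) — ¬e is true.
  3. (g ∨ ¬e ∨ ¬a) — ¬e is true.
  4. (f ∨ c ∨ ¬g) — ¬g is true.
  5. (f ∨ ¬d ∨ c) — c is true.
  6. (d ∨ c ∨ h) — c is true.
  7. (¬a ∨ ¬h ∨ ¬f) — ¬h is true.
  8. (g ∨ ¬h ∨ ¬c) — ¬h is true.
  9. (¬a ∨ d ∨ ¬g) — ¬g is true.
  10. (c ∨ b ∨ f) — c is true.
  11. (c ∨ ¬e ∨ h) — c is true.
  12. (e ∨ ¬c ∨ ¬g) — ¬g is true.
  13. (¬h ∨ b ∨ e) — ¬h is true.
  14. (¬f ∨ b ∨ ¬g) — ¬g is true.
  15. (a ∨ ¬g ∨ ¬f) — ¬f is true.
  16. (¬a ∨ d ∨ e) — d is true.
  17. (¬c ∨ f ∨ d) — d is true.
  18. (¬h ∨ c ∨ ¬g) — ¬h is true.
  19. (f ∨ ¬g ∨ ¬c) — ¬g is true.
  20. (¬a ∨ d ∨ ¬e) — ¬e is true.
  21. (¬d ∨ ¬e ∨ ¬b) — ¬e is true.
  22. (¬c ∨ ¬e ∨ ¬b) — ¬e is true.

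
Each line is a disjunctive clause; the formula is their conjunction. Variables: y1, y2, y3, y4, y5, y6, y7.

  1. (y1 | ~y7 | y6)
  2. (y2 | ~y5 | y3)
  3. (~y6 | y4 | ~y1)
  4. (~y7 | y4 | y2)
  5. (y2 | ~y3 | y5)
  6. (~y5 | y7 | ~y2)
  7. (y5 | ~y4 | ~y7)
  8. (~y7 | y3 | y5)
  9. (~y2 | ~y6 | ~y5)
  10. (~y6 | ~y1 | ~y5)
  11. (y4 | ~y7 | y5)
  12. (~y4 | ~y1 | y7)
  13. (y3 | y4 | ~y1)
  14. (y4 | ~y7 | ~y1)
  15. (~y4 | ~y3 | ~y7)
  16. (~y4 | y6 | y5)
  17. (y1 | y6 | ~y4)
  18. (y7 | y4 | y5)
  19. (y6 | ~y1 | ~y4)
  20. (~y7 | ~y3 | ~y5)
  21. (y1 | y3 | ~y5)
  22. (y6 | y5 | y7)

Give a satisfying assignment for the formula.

Set y1 = False and propagate.
Try y2 = False.
Branch on y3: take y3 = True.
  then y5 is forced to True.
  then y7 is forced to False.
For the remaining variables, y4 = True, y6 = True works.
Every clause has at least one true literal under this assignment.
Check each clause:
  1. (y6 | y1 | ~y7) — ~y7 is true.
  2. (~y5 | y2 | y3) — y3 is true.
  3. (y4 | ~y1 | ~y6) — y4 is true.
  4. (y4 | y2 | ~y7) — ~y7 is true.
  5. (~y3 | y2 | y5) — y5 is true.
  6. (~y2 | ~y5 | y7) — ~y2 is true.
  7. (~y4 | ~y7 | y5) — ~y7 is true.
  8. (y5 | y3 | ~y7) — ~y7 is true.
  9. (~y6 | ~y2 | ~y5) — ~y2 is true.
  10. (~y1 | ~y6 | ~y5) — ~y1 is true.
  11. (y5 | y4 | ~y7) — ~y7 is true.
  12. (~y4 | ~y1 | y7) — ~y1 is true.
  13. (y3 | y4 | ~y1) — y3 is true.
  14. (~y1 | ~y7 | y4) — ~y7 is true.
  15. (~y7 | ~y4 | ~y3) — ~y7 is true.
  16. (y6 | ~y4 | y5) — y5 is true.
  17. (y6 | ~y4 | y1) — y6 is true.
  18. (y4 | y7 | y5) — y4 is true.
  19. (y6 | ~y4 | ~y1) — y6 is true.
  20. (~y7 | ~y3 | ~y5) — ~y7 is true.
  21. (y3 | ~y5 | y1) — y3 is true.
  22. (y6 | y5 | y7) — y5 is true.

y1=F, y2=F, y3=T, y4=T, y5=T, y6=T, y7=F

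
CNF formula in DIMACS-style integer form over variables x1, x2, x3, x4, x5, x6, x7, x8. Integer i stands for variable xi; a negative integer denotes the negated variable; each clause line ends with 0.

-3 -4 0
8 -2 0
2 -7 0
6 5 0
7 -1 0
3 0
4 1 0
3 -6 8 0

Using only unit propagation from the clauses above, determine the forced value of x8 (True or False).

True

Unit clause (x3) sets x3 = True.
(~x4 \/ ~x3): since x3 = True, the clause reduces to (~x4). x4 = False.
In (x1 \/ x4), x4 is now false; x1 must hold, so x1 = True.
(x7 \/ ~x1): since x1 = True, the clause reduces to (x7). x7 = True.
(x2 \/ ~x7) with x7 = True leaves only x2, so x2 = True.
From (~x2 \/ x8) and x2 = True: x8 = True.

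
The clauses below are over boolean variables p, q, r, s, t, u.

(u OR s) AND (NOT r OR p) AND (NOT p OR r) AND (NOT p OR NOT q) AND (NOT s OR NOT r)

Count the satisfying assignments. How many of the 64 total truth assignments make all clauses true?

14

Split on p, then r.
  p=T, r=T: remaining (q,s,t,u) ∈ {(F,F,F,T); (F,F,T,T)} — 2.
  p=T, r=F: a clause becomes empty — 0.
  p=F, r=T: a clause becomes empty — 0.
  p=F, r=F: q, t free; 3 ways for (s,u) × 2^2 = 12.
Total: 2 + 0 + 0 + 12 = 14.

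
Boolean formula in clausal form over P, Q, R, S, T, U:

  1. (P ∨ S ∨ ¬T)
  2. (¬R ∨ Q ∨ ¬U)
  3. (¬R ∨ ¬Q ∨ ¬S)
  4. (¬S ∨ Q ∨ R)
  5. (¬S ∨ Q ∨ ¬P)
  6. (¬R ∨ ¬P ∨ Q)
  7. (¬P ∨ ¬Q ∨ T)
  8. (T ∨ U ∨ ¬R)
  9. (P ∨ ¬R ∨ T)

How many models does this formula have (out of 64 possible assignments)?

19

Case analysis on Q and R:
  Q=1, R=1: remaining (P,S,T,U) ∈ {(1,0,1,0); (1,0,1,1)} — 2.
  Q=1, R=0: U free; 5 ways for (P,S,T) × 2^1 = 10.
  Q=0, R=1: remaining (P,S,T,U) ∈ {(0,1,1,0)} — 1.
  Q=0, R=0: U free; 3 ways for (P,S,T) × 2^1 = 6.
Total: 2 + 10 + 1 + 6 = 19.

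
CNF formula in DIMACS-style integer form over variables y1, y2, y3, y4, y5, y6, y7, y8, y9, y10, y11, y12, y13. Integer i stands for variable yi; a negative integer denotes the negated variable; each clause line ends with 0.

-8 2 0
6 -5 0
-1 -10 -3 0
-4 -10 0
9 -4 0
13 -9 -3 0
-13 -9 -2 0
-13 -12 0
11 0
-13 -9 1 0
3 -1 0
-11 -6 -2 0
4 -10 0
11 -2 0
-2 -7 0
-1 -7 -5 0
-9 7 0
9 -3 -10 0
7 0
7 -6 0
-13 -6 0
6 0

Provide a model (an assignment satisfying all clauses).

y1 = F, y2 = F, y3 = T, y4 = F, y5 = T, y6 = T, y7 = T, y8 = F, y9 = F, y10 = F, y11 = T, y12 = T, y13 = F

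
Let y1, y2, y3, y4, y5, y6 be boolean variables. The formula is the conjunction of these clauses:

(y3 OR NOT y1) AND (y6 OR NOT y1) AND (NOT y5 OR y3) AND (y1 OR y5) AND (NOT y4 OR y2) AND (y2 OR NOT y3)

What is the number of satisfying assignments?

Split on y1, then y3.
  y1=1, y3=1: remaining (y2,y4,y5,y6) ∈ {(1,0,0,1); (1,0,1,1); (1,1,0,1); (1,1,1,1)} — 4.
  y1=1, y3=0: a clause becomes empty — 0.
  y1=0, y3=1: remaining (y2,y4,y5,y6) ∈ {(1,0,1,0); (1,0,1,1); (1,1,1,0); (1,1,1,1)} — 4.
  y1=0, y3=0: a clause becomes empty — 0.
Total: 4 + 0 + 4 + 0 = 8.

8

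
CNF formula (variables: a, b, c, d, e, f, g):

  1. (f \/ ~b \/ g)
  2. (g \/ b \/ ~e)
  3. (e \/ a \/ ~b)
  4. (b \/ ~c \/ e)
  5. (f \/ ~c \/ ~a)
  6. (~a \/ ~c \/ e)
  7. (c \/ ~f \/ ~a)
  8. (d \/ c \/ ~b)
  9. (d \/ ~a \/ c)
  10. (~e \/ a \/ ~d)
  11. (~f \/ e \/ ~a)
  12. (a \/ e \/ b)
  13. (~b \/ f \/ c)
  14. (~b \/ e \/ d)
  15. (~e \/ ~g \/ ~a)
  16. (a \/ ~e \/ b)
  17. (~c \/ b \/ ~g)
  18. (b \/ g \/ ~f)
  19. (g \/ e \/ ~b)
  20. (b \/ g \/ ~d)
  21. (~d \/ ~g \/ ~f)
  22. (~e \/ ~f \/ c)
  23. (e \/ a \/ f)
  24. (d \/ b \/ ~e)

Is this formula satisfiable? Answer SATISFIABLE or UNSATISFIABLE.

SATISFIABLE

Try a = True.
Set b = True and propagate.
Set c = True and propagate.
  then f is forced to True.
  then e is forced to True.
  then g is forced to False.
d is now unconstrained; take d = False.
Every clause has at least one true literal under this assignment.
So a = True, b = True, c = True, d = False, e = True, f = True, g = False is a satisfying assignment.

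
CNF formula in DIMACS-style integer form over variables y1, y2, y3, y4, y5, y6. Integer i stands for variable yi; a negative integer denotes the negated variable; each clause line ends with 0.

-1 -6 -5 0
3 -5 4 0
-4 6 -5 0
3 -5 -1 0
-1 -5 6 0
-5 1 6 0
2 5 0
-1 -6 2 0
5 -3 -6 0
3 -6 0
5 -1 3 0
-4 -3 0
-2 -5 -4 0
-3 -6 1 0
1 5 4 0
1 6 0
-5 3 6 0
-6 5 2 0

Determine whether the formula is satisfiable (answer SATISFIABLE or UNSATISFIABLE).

Set y1 = True and propagate.
Try y2 = True.
The remaining clauses are satisfied by y3 = True, y4 = False, y5 = False, y6 = False.
Every clause has at least one true literal under this assignment.
So y1=T, y2=T, y3=T, y4=F, y5=F, y6=F is a satisfying assignment.

SATISFIABLE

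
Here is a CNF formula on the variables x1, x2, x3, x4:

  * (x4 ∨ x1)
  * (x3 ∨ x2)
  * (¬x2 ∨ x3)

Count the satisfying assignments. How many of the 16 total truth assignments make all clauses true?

6

The models are:
  x1=0 x2=0 x3=1 x4=1
  x1=0 x2=1 x3=1 x4=1
  x1=1 x2=0 x3=1 x4=0
  x1=1 x2=0 x3=1 x4=1
  x1=1 x2=1 x3=1 x4=0
  x1=1 x2=1 x3=1 x4=1
That's 6 in total.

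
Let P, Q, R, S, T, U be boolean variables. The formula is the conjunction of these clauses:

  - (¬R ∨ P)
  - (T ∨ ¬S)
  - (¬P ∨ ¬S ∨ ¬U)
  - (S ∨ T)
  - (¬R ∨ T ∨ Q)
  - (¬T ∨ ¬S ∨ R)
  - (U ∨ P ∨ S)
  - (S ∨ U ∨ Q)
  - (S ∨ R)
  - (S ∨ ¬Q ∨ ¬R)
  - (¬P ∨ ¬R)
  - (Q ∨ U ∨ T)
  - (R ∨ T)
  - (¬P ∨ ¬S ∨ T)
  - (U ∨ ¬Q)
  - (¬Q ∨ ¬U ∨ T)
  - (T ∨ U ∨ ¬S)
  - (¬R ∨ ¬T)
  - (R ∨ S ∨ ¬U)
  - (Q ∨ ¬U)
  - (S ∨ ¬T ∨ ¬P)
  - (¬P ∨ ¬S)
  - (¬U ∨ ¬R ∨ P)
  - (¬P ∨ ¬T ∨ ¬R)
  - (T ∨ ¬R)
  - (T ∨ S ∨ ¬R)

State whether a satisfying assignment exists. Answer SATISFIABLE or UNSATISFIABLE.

UNSATISFIABLE

S = True:
  propagation gives T=True, R=True; an empty clause results — contradiction.
S = False:
  propagation gives T=True, R=True; an empty clause results — contradiction.
Every branch closes, so no satisfying assignment exists.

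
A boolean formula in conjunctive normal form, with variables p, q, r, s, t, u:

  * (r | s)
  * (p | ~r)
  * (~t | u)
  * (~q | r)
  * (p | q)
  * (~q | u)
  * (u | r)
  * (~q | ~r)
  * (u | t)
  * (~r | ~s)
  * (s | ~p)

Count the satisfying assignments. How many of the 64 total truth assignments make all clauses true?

Satisfying assignments:
  p=T q=F r=F s=T t=F u=T
  p=T q=F r=F s=T t=T u=T
That's 2 in total.

2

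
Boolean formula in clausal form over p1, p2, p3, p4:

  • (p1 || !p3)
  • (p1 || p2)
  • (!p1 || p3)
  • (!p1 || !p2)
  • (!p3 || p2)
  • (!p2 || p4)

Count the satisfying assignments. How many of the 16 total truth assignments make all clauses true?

1

The models are:
  p1=F p2=T p3=F p4=T
That's 1 in total.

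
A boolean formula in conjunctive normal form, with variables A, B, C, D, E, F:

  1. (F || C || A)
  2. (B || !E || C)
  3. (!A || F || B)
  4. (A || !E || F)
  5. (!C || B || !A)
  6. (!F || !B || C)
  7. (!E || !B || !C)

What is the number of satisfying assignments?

22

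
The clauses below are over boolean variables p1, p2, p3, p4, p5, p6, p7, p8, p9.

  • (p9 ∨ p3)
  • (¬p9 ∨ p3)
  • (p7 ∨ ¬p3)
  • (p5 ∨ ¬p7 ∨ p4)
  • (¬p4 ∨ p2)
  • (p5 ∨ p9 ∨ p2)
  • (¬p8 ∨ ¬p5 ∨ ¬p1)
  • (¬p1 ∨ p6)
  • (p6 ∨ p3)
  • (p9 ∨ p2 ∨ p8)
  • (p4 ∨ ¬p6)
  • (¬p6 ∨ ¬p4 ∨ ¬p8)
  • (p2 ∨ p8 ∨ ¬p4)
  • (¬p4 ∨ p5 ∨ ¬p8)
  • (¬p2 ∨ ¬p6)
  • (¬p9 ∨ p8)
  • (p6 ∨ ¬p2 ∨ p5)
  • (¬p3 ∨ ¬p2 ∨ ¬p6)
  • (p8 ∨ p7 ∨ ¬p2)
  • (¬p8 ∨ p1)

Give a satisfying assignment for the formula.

p1=F, p2=T, p3=T, p4=F, p5=T, p6=F, p7=T, p8=F, p9=F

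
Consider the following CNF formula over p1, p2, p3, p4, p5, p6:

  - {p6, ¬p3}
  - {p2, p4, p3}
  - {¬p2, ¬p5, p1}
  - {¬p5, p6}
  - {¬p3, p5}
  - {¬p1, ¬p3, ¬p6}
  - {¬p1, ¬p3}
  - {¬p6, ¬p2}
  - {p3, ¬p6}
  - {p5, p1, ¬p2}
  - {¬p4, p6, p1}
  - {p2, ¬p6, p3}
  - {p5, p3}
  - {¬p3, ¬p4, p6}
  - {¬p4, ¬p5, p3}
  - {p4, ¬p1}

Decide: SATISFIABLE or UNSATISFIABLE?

SATISFIABLE

Try p1 = False.
Branch on p2: take p2 = False.
Set p3 = True and propagate.
  then p6 is forced to True.
  then p5 is forced to True.
p4 is now unconstrained; take p4 = False.
Every clause has at least one true literal under this assignment.
So p1 = F  p2 = F  p3 = T  p4 = F  p5 = T  p6 = T is a satisfying assignment.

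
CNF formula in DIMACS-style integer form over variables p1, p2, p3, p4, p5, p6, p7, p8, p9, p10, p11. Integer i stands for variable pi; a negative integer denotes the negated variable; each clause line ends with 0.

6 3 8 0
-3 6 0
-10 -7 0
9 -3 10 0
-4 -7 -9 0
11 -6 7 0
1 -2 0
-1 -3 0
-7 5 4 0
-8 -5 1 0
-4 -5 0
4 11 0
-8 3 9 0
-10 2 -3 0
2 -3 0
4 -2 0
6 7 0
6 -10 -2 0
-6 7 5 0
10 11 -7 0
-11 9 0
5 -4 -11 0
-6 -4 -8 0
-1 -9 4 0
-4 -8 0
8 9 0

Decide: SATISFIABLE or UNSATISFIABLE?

Try p1 = False.
  then p2 is forced to False.
  then p3 is forced to False.
For the remaining variables, p4 = False, p5 = True, p6 = True, p7 = False, p8 = False, p9 = True, p10 = True, p11 = True works.
Every clause has at least one true literal under this assignment.
So p1=F  p2=F  p3=F  p4=F  p5=T  p6=T  p7=F  p8=F  p9=T  p10=T  p11=T is a satisfying assignment.

SATISFIABLE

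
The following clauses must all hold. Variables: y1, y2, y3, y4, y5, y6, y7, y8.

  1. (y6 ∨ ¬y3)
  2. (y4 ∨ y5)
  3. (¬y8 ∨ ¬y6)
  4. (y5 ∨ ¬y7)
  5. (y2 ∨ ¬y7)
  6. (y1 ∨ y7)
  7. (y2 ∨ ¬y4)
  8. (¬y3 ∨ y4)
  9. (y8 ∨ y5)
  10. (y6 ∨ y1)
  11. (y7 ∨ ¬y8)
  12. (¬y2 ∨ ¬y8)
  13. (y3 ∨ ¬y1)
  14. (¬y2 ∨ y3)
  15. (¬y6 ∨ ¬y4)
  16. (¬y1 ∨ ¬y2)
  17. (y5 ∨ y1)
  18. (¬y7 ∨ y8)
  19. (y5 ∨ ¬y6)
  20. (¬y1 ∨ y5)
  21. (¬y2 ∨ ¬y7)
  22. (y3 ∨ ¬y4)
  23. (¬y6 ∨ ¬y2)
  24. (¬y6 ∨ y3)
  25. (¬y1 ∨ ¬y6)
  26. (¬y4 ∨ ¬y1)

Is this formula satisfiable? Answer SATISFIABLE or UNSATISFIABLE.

y1 = True:
  propagation gives y3=True, y6=True; an empty clause results — contradiction.
y1 = False:
  propagation gives y7=True, y5=True, y2=True; an empty clause results — contradiction.
Every branch closes, so no satisfying assignment exists.

UNSATISFIABLE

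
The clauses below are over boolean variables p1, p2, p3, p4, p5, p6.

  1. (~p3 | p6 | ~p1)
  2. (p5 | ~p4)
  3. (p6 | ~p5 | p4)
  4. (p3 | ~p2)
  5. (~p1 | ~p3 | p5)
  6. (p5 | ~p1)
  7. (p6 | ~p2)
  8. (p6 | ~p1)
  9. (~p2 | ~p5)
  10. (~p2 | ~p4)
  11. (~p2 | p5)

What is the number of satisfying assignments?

14

Case analysis on p5 and p2:
  p5=T, p2=T: a clause becomes empty — 0.
  p5=T, p2=F: p3 free; 5 ways for (p1,p4,p6) × 2^1 = 10.
  p5=F, p2=T: a clause becomes empty — 0.
  p5=F, p2=F: remaining (p1,p3,p4,p6) ∈ {(F,F,F,F); (F,F,F,T); (F,T,F,F); (F,T,F,T)} — 4.
Total: 0 + 10 + 0 + 4 = 14.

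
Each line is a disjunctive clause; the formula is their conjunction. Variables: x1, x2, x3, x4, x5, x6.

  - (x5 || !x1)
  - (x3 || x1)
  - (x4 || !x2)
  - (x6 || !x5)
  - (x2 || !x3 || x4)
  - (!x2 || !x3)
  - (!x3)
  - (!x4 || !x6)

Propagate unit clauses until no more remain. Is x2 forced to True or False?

False

(!x3) stands alone — x3 = False.
From (x3 || x1) and x3 = False: x1 = True.
From (x5 || !x1) and x1 = True: x5 = True.
From (x6 || !x5) and x5 = True: x6 = True.
In (!x6 || !x4), !x6 is now false; !x4 must hold, so x4 = False.
(x4 || !x2): since x4 = False, the clause reduces to (!x2). x2 = False.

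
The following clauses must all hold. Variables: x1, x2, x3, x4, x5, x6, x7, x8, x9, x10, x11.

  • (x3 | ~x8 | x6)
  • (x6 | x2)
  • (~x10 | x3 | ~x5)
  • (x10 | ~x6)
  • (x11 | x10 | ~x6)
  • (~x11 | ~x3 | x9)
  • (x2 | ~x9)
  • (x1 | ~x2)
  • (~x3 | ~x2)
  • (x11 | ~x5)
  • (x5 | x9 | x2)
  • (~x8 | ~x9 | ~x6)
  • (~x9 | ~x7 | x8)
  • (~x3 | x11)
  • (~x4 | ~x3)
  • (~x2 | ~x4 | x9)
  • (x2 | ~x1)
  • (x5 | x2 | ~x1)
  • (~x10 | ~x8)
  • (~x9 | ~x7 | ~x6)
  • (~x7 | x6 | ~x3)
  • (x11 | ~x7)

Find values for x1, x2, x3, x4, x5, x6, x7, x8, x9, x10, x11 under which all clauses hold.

x4 occurs only negated in the remaining clauses — set x4 = False.
Pure literal: x7 appears only negated; assign x7 = False.
Branch on x1: take x1 = True.
  then x2 is forced to True.
  then x3 is forced to False.
The remaining clauses are satisfied by x5 = False, x6 = False, x8 = False, x9 = False, x10 = True, x11 = False.

x1=True, x2=True, x3=False, x4=False, x5=False, x6=False, x7=False, x8=False, x9=False, x10=True, x11=False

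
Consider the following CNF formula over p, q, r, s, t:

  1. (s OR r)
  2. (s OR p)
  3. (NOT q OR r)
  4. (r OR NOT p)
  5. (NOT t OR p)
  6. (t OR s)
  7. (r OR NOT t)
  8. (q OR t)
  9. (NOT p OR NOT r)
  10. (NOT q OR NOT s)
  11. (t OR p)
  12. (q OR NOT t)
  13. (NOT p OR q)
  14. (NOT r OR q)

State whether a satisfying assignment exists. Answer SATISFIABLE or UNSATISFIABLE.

UNSATISFIABLE

p = True:
  propagation gives r=True; an empty clause results — contradiction.
p = False:
  propagation gives s=True, t=False; an empty clause results — contradiction.
Every branch closes, so no satisfying assignment exists.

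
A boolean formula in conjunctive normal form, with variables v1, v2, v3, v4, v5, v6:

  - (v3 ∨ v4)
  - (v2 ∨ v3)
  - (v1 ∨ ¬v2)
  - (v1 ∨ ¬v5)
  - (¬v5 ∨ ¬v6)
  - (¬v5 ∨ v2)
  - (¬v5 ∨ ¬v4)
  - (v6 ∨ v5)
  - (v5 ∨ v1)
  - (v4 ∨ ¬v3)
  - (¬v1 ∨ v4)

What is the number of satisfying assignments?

3

Satisfying assignments:
  v1=1 v2=0 v3=1 v4=1 v5=0 v6=1
  v1=1 v2=1 v3=0 v4=1 v5=0 v6=1
  v1=1 v2=1 v3=1 v4=1 v5=0 v6=1
That's 3 in total.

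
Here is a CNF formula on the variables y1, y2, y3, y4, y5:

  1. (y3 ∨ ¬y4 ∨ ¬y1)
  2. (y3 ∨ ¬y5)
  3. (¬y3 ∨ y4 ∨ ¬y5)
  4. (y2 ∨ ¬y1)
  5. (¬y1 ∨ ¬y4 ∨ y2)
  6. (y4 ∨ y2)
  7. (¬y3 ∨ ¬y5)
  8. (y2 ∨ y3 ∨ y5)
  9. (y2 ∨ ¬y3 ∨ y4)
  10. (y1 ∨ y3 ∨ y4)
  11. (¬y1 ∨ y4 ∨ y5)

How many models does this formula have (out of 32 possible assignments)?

The models are:
  y1=F y2=F y3=T y4=T y5=F
  y1=F y2=T y3=F y4=T y5=F
  y1=F y2=T y3=T y4=F y5=F
  y1=F y2=T y3=T y4=T y5=F
  y1=T y2=T y3=T y4=T y5=F
That's 5 in total.

5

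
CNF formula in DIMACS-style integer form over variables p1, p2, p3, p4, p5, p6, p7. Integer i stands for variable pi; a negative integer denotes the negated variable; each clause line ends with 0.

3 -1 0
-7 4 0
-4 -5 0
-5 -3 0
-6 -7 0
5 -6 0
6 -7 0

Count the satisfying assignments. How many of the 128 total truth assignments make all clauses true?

16

Split on p5, then p6.
  p5=1, p6=1: remaining (p1,p2,p3,p4,p7) ∈ {(0,0,0,0,0); (0,1,0,0,0)} — 2.
  p5=1, p6=0: remaining (p1,p2,p3,p4,p7) ∈ {(0,0,0,0,0); (0,1,0,0,0)} — 2.
  p5=0, p6=1: a clause becomes empty — 0.
  p5=0, p6=0: p2, p4 free; 3 ways for (p1,p3,p7) × 2^2 = 12.
Total: 2 + 2 + 0 + 12 = 16.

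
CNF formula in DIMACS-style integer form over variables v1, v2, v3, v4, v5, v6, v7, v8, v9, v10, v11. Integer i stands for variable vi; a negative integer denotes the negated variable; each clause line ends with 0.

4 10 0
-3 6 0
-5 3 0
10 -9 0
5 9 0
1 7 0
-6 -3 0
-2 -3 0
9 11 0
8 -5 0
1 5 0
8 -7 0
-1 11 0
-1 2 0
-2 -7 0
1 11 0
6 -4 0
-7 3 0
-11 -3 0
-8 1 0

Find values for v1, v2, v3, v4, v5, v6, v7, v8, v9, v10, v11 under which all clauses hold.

v10 occurs only positively in the remaining clauses — set v10 = True.
Branch on v1: take v1 = True.
  then v11 is forced to True.
  then v2 is forced to True.
  then v3 is forced to False.
  then v5 is forced to False.
  then v9 is forced to True.
  then v7 is forced to False.
Try v4 = False.
v6, v8 are now unconstrained; take v6 = False, v8 = True.
Every clause has at least one true literal under this assignment.

v1=T  v2=T  v3=F  v4=F  v5=F  v6=F  v7=F  v8=T  v9=T  v10=T  v11=T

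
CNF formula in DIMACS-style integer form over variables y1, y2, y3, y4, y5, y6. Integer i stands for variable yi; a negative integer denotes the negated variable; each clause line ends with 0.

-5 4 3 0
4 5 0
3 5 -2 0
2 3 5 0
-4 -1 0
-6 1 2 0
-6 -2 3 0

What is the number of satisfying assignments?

15

Case analysis on y2 and y3:
  y2=1, y3=1: y6 free; 4 ways for (y1,y4,y5) × 2^1 = 8.
  y2=1, y3=0: remaining (y1,y4,y5,y6) ∈ {(0,1,1,0)} — 1.
  y2=0, y3=1: 5 of the 16 assignments to (y1,y4,y5,y6) work.
  y2=0, y3=0: remaining (y1,y4,y5,y6) ∈ {(0,1,1,0)} — 1.
Total: 8 + 1 + 5 + 1 = 15.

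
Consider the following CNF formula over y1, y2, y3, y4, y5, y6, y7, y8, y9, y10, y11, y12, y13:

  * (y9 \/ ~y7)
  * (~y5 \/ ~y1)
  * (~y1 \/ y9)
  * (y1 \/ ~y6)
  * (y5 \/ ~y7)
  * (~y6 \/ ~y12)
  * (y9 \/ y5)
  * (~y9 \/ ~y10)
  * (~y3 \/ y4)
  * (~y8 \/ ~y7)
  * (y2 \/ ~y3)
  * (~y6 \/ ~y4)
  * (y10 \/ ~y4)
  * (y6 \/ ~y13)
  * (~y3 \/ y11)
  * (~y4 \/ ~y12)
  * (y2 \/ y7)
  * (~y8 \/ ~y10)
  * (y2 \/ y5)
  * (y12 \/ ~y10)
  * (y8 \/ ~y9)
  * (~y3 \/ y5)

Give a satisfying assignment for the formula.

y2 occurs only positively in the remaining clauses — set y2 = True.
y3 occurs only negated in the remaining clauses — set y3 = False.
Branch on y1: take y1 = False.
  then y6 is forced to False.
  then y13 is forced to False.
Branch on y4: take y4 = False.
For the remaining variables, y5 = True, y7 = False, y8 = True, y9 = False, y10 = False, y11 = False, y12 = False works.

y1=False, y2=True, y3=False, y4=False, y5=True, y6=False, y7=False, y8=True, y9=False, y10=False, y11=False, y12=False, y13=False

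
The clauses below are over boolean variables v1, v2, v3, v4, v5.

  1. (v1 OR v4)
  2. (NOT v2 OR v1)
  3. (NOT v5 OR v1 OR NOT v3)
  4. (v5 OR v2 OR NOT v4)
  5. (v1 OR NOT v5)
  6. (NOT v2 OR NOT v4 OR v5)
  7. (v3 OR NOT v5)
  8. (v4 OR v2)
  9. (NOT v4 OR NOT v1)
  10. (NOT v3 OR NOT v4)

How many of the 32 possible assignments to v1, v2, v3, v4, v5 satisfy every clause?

3

Satisfying assignments:
  v1=1 v2=1 v3=0 v4=0 v5=0
  v1=1 v2=1 v3=1 v4=0 v5=0
  v1=1 v2=1 v3=1 v4=0 v5=1
Count: 3.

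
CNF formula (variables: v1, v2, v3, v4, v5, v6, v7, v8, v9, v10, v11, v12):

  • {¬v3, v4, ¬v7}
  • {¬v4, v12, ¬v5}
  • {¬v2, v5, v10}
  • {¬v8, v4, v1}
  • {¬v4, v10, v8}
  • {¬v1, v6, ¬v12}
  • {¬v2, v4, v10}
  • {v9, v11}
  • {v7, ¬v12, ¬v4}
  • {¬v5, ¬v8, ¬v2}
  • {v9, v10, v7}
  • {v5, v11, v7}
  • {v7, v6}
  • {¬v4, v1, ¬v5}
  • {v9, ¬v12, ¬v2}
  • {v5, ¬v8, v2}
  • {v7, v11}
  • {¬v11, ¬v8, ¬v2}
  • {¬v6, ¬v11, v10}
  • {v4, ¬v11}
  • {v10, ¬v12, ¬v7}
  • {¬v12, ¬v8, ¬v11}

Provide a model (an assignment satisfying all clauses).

v1 = True, v2 = False, v3 = False, v4 = True, v5 = False, v6 = False, v7 = True, v8 = False, v9 = True, v10 = True, v11 = True, v12 = False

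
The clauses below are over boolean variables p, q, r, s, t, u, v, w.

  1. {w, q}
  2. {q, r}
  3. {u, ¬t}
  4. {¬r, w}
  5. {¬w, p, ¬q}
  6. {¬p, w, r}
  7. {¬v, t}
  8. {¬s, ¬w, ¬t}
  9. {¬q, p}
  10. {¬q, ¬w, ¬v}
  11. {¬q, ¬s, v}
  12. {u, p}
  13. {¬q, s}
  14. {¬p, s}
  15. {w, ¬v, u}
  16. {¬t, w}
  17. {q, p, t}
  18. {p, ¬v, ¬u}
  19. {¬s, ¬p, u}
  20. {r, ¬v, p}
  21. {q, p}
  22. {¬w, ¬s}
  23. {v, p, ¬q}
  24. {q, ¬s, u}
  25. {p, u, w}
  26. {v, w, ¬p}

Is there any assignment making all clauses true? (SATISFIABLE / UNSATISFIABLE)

UNSATISFIABLE

p = True:
  propagation gives s=True, u=True, w=False, q=True; an empty clause results — contradiction.
p = False:
  propagation gives q=False; an empty clause results — contradiction.
Every branch closes, so no satisfying assignment exists.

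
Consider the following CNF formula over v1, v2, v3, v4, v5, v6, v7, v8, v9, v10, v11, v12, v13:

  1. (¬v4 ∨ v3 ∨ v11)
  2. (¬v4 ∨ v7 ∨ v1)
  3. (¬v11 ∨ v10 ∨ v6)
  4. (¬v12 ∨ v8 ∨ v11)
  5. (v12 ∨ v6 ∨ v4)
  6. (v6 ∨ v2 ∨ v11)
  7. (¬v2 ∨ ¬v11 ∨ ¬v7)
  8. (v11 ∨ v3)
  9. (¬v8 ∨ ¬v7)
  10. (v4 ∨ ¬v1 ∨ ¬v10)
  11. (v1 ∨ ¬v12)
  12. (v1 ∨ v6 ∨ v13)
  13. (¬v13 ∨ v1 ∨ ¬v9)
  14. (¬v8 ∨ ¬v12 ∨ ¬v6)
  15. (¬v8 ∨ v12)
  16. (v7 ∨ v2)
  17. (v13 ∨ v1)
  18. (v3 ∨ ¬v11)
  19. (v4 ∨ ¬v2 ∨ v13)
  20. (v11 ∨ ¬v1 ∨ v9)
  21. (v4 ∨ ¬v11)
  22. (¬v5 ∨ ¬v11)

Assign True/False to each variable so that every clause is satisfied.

v1=False, v2=True, v3=True, v4=False, v5=True, v6=True, v7=True, v8=False, v9=False, v10=False, v11=False, v12=False, v13=True

v3 occurs only positively in the remaining clauses — set v3 = True.
Set v1 = False and propagate.
  then v12 is forced to False.
  then v8 is forced to False.
  then v13 is forced to True.
  then v9 is forced to False.
The remaining clauses are satisfied by v2 = True, v4 = False, v5 = True, v6 = True, v7 = True, v10 = False, v11 = False.
Check each clause:
  1. (¬v4 ∨ v11 ∨ v3) — v3 is true.
  2. (¬v4 ∨ v7 ∨ v1) — ¬v4 is true.
  3. (¬v11 ∨ v6 ∨ v10) — ¬v11 is true.
  4. (v8 ∨ ¬v12 ∨ v11) — ¬v12 is true.
  5. (v12 ∨ v6 ∨ v4) — v6 is true.
  6. (v6 ∨ v11 ∨ v2) — v2 is true.
  7. (¬v11 ∨ ¬v7 ∨ ¬v2) — ¬v11 is true.
  8. (v11 ∨ v3) — v3 is true.
  9. (¬v7 ∨ ¬v8) — ¬v8 is true.
  10. (¬v10 ∨ ¬v1 ∨ v4) — ¬v1 is true.
  11. (¬v12 ∨ v1) — ¬v12 is true.
  12. (v13 ∨ v6 ∨ v1) — v13 is true.
  13. (¬v9 ∨ ¬v13 ∨ v1) — ¬v9 is true.
  14. (¬v12 ∨ ¬v8 ∨ ¬v6) — ¬v8 is true.
  15. (v12 ∨ ¬v8) — ¬v8 is true.
  16. (v2 ∨ v7) — v2 is true.
  17. (v13 ∨ v1) — v13 is true.
  18. (¬v11 ∨ v3) — v3 is true.
  19. (¬v2 ∨ v13 ∨ v4) — v13 is true.
  20. (v9 ∨ ¬v1 ∨ v11) — ¬v1 is true.
  21. (¬v11 ∨ v4) — ¬v11 is true.
  22. (¬v11 ∨ ¬v5) — ¬v11 is true.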